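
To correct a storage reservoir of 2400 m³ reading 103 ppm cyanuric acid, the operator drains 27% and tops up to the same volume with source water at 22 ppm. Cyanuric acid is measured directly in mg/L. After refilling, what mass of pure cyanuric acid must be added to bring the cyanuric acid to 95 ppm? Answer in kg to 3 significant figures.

33.3 kg

Volume: 2400 m³ = 2,400,000 L.
After draining 27% and refilling: 103 × 0.73 + 22 × 0.27 = 81.13 ppm.
Deficit to target: 95 − 81.13 = 13.87 mg/L.
Mass: 13.87 mg/L × 2,400,000 L = 33,290 g cyanuric acid.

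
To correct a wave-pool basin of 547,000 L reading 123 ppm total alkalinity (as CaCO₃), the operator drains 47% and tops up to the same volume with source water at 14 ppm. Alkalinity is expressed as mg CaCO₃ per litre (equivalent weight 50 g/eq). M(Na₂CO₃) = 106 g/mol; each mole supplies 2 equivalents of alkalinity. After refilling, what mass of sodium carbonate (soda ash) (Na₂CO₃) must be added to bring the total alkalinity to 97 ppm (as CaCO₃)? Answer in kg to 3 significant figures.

After draining 47% and refilling: 123 × 0.53 + 14 × 0.47 = 71.77 ppm.
Deficit to target: 97 − 71.77 = 25.23 mg/L.
As CaCO₃: 25.23 mg/L × 547,000 L = 13,800 g; ÷ 50 g/eq ÷ 2 = 138 mol Na₂CO₃.
Mass: 138 × 106 = 14,630 g.

14.6 kg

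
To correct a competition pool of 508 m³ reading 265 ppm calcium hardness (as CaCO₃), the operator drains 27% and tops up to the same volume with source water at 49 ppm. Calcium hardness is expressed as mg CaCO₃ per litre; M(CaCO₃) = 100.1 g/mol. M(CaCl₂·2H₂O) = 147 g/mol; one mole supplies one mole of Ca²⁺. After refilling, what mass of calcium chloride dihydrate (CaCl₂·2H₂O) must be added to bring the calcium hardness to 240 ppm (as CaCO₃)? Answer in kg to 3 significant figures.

Volume: 508 m³ = 508,000 L.
After draining 27% and refilling: 265 × 0.73 + 49 × 0.27 = 206.68 ppm.
Deficit to target: 240 − 206.68 = 33.32 mg/L.
As CaCO₃: 33.32 mg/L × 508,000 L = 16,930 g; ÷ 100.1 = 169.1 mol Ca²⁺.
Mass: 169.1 × 147 = 24,860 g.

24.9 kg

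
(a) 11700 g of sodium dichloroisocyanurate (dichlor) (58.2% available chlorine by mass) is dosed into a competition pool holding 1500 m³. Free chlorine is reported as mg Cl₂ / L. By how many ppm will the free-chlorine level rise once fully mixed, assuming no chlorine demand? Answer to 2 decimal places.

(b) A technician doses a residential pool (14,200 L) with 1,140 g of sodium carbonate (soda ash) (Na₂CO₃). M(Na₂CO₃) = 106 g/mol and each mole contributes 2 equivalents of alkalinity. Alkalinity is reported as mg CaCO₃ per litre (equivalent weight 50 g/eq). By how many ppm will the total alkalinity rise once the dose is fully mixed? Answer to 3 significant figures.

(a) Volume: 1500 m³ = 1,500,000 L.
(a) Available chlorine delivered: 11,700 g × 0.582 = 6809 g as Cl₂.
(a) Concentration rise: 6809 g / 1,500,000 L = 4.54 mg/L = 4.54 ppm.

(b) Moles of Na₂CO₃: 1,140 g ÷ 106 g/mol = 10.75 mol → 21.51 eq of alkalinity.
(b) As CaCO₃: 21.51 eq × 50 g/eq = 1075 g.
(b) Rise: 1075 g / 14,200 L × 1000 = 75.74 mg/L.

(a) 4.54 ppm; (b) 75.7 ppm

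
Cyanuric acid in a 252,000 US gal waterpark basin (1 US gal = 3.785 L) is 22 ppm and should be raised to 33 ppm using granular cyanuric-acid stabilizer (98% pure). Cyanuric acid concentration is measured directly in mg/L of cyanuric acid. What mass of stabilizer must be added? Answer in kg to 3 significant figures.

Volume: 252,000 US gal × 3.785 L/gal = 953,820 L.
CYA to add: (33 − 22) = 11 mg/L × 953,820 L = 10,490 g cyanuric acid.
At 98% purity: 10,490 / 0.98 = 10,710 g product.

10.7 kg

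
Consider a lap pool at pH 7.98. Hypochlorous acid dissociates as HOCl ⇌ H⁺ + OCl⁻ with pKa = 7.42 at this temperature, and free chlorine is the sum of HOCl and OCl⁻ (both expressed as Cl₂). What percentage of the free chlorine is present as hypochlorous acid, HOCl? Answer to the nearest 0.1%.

[OCl⁻]/[HOCl] = 10^(pH − pKa) = 10^(7.98 − 7.42) = 10^0.56 = 3.631.
Fraction as HOCl = 1 / (1 + 3.631) = 0.2159.

21.6%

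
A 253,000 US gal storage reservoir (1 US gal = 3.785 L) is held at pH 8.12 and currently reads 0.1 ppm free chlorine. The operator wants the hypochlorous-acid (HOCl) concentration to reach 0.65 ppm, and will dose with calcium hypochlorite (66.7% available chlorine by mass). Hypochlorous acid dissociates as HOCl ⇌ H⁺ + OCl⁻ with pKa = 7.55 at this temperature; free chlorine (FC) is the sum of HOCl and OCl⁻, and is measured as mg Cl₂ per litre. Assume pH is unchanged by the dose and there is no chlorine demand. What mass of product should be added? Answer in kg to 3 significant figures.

Volume: 253,000 US gal × 3.785 L/gal = 957,605 L.
[OCl⁻]/[HOCl] = 10^(pH − pKa) = 10^(8.12 − 7.55) = 3.715; fraction as HOCl = 1/(1 + 3.715) = 0.2121.
Free chlorine required for 0.65 ppm HOCl: 0.65 / 0.2121 = 3.065 ppm.
FC to add: 3.065 − 0.1 = 2.965 mg/L as Cl₂.
Cl₂ equivalent: 2.965 mg/L × 957,605 L = 2839 g.
Product at 66.7% available Cl: 2839 / 0.667 = 4257 g.

4.26 kg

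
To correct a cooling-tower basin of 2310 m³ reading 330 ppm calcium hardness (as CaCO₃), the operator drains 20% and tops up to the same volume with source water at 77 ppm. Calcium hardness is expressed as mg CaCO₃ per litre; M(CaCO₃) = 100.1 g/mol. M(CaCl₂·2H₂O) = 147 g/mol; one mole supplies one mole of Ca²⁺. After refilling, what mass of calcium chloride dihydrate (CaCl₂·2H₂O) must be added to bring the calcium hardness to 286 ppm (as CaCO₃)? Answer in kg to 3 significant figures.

22.4 kg

Volume: 2310 m³ = 2,310,000 L.
After draining 20% and refilling: 330 × 0.80 + 77 × 0.20 = 279.4 ppm.
Deficit to target: 286 − 279.4 = 6.6 mg/L.
As CaCO₃: 6.6 mg/L × 2,310,000 L = 15,250 g; ÷ 100.1 = 152.3 mol Ca²⁺.
Mass: 152.3 × 147 = 22,390 g.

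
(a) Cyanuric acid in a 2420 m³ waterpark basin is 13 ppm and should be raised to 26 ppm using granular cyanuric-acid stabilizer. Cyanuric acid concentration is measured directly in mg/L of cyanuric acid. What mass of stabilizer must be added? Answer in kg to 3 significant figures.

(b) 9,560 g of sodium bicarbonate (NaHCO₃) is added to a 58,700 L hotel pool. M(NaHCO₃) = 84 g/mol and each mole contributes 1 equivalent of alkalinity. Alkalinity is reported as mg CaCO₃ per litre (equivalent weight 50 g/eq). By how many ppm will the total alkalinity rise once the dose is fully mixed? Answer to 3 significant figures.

(a) 31.5 kg; (b) 96.9 ppm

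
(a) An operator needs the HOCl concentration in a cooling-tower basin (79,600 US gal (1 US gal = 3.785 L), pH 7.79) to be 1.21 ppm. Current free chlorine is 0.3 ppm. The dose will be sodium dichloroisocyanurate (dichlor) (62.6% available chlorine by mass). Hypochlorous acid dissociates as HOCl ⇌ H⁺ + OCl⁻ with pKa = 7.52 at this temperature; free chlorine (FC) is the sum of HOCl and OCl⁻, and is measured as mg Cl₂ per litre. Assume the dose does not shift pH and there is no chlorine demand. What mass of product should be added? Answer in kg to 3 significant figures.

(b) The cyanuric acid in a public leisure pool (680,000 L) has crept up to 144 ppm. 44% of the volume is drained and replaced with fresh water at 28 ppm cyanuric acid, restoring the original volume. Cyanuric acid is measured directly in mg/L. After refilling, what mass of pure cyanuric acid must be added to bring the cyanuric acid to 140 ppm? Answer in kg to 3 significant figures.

(a) Volume: 79,600 US gal × 3.785 L/gal = 301,286 L.
(a) [OCl⁻]/[HOCl] = 10^(pH − pKa) = 10^(7.79 − 7.52) = 1.862; fraction as HOCl = 1/(1 + 1.862) = 0.3494.
(a) Free chlorine required for 1.21 ppm HOCl: 1.21 / 0.3494 = 3.463 ppm.
(a) FC to add: 3.463 − 0.3 = 3.163 mg/L as Cl₂.
(a) Cl₂ equivalent: 3.163 mg/L × 301,286 L = 953 g.
(a) Product at 62.6% available Cl: 953 / 0.626 = 1522 g.

(b) After draining 44% and refilling: 144 × 0.56 + 28 × 0.44 = 92.96 ppm.
(b) Deficit to target: 140 − 92.96 = 47.04 mg/L.
(b) Mass: 47.04 mg/L × 680,000 L = 31,990 g cyanuric acid.

(a) 1.52 kg; (b) 32.0 kg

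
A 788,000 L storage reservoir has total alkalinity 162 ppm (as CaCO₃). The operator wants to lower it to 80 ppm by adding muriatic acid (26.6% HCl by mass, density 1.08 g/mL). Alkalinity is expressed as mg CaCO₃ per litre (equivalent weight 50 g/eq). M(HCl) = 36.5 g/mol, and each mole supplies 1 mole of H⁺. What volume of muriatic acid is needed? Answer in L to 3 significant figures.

164 L

Alkalinity to neutralize: (162 − 80) = 82 mg/L as CaCO₃ × 788,000 L = 64,620 g as CaCO₃.
Equivalents of H⁺ required: 64,620 ÷ 50 g/eq = 1292 eq = 1292 mol HCl.
Mass of HCl: 1292 × 36.5 = 47,170 g.
Mass of 26.6% solution: 47,170 / 0.266 = 177,300 g.
Volume: 177,300 g ÷ 1.08 g/mL = 164,200 mL.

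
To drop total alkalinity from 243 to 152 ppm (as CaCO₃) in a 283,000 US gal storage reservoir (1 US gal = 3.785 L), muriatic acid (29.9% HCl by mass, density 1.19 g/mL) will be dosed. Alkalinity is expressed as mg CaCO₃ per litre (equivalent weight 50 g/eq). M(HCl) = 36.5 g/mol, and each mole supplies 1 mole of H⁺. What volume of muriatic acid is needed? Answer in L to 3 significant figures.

200 L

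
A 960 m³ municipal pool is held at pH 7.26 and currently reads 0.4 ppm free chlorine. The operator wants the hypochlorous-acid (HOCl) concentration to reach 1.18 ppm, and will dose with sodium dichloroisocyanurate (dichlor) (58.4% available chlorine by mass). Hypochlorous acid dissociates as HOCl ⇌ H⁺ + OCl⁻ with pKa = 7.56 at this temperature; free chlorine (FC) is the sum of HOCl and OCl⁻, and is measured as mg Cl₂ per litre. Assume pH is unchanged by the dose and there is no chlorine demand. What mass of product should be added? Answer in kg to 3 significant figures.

2.25 kg

Volume: 960 m³ = 960,000 L.
[OCl⁻]/[HOCl] = 10^(pH − pKa) = 10^(7.26 − 7.56) = 0.5012; fraction as HOCl = 1/(1 + 0.5012) = 0.6661.
Free chlorine required for 1.18 ppm HOCl: 1.18 / 0.6661 = 1.771 ppm.
FC to add: 1.771 − 0.4 = 1.371 mg/L as Cl₂.
Cl₂ equivalent: 1.371 mg/L × 960,000 L = 1317 g.
Product at 58.4% available Cl: 1317 / 0.584 = 2254 g.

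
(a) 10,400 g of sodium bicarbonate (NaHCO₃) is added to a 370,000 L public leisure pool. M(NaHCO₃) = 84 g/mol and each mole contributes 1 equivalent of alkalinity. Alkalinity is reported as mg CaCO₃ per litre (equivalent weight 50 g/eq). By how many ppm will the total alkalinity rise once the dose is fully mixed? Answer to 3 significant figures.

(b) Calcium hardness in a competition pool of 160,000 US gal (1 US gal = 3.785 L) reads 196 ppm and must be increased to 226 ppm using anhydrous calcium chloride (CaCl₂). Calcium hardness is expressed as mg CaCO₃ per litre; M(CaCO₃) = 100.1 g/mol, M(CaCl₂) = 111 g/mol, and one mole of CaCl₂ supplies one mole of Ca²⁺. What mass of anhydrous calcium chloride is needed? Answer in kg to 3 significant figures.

(a) 16.7 ppm; (b) 20.1 kg

(a) Moles of NaHCO₃: 10,400 g ÷ 84 g/mol = 123.8 mol → 123.8 eq of alkalinity.
(a) As CaCO₃: 123.8 eq × 50 g/eq = 6190 g.
(a) Rise: 6190 g / 370,000 L × 1000 = 16.73 mg/L.

(b) Volume: 160,000 US gal × 3.785 L/gal = 605,600 L.
(b) Hardness to add: (226 − 196) = 30 mg/L as CaCO₃ × 605,600 L = 18,170 g as CaCO₃.
(b) Moles of Ca²⁺ (1 mol Ca²⁺ ≡ 1 mol CaCO₃): 18,170 / 100.1 g/mol = 181.5 mol.
(b) Mass of CaCl₂: 181.5 × 111 = 20,150 g.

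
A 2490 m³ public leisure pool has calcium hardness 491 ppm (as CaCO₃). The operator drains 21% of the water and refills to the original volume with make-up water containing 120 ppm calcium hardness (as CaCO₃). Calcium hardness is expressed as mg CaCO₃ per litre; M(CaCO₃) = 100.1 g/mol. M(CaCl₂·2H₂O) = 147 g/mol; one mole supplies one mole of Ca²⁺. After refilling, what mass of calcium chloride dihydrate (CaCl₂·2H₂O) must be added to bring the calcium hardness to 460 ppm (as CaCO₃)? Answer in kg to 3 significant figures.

Volume: 2490 m³ = 2,490,000 L.
After draining 21% and refilling: 491 × 0.79 + 120 × 0.21 = 413.09 ppm.
Deficit to target: 460 − 413.09 = 46.91 mg/L.
As CaCO₃: 46.91 mg/L × 2,490,000 L = 116,800 g; ÷ 100.1 = 1167 mol Ca²⁺.
Mass: 1167 × 147 = 171,500 g.

172 kg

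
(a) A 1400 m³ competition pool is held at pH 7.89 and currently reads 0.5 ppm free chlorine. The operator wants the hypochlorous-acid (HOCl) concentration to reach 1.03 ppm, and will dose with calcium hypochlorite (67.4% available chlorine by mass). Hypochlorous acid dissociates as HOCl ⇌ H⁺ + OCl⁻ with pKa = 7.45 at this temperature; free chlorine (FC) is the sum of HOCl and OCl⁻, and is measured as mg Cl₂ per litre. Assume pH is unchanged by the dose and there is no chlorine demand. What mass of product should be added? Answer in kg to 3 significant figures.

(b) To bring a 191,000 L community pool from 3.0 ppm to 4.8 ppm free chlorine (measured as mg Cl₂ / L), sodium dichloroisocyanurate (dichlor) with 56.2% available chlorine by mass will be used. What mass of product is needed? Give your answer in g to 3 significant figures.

(a) Volume: 1400 m³ = 1,400,000 L.
(a) [OCl⁻]/[HOCl] = 10^(pH − pKa) = 10^(7.89 − 7.45) = 2.754; fraction as HOCl = 1/(1 + 2.754) = 0.2664.
(a) Free chlorine required for 1.03 ppm HOCl: 1.03 / 0.2664 = 3.867 ppm.
(a) FC to add: 3.867 − 0.5 = 3.367 mg/L as Cl₂.
(a) Cl₂ equivalent: 3.367 mg/L × 1,400,000 L = 4714 g.
(a) Product at 67.4% available Cl: 4714 / 0.674 = 6993 g.

(b) Chlorine deficit: 4.8 − 3.0 = 1.8 ppm = 1.8 mg/L as Cl₂.
(b) Cl₂ equivalent needed: 1.8 mg/L × 191,000 L = 343,800 mg = 343.8 g.
(b) Product at 56.2% available chlorine: 343.8 / 0.562 = 611.7 g.

(a) 6.99 kg; (b) 612 g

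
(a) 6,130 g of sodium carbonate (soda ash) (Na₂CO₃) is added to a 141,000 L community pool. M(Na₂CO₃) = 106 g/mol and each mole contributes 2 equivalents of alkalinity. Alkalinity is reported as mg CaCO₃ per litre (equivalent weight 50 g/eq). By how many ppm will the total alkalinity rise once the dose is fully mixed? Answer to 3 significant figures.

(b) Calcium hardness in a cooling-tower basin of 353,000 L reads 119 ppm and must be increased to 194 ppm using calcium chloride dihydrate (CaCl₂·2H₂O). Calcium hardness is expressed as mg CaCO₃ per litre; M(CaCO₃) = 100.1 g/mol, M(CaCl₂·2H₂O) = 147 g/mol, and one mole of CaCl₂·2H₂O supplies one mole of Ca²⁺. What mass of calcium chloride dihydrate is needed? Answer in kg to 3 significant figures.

(a) Moles of Na₂CO₃: 6,130 g ÷ 106 g/mol = 57.83 mol → 115.7 eq of alkalinity.
(a) As CaCO₃: 115.7 eq × 50 g/eq = 5783 g.
(a) Rise: 5783 g / 141,000 L × 1000 = 41.01 mg/L.

(b) Hardness to add: (194 − 119) = 75 mg/L as CaCO₃ × 353,000 L = 26,480 g as CaCO₃.
(b) Moles of Ca²⁺ (1 mol Ca²⁺ ≡ 1 mol CaCO₃): 26,480 / 100.1 g/mol = 264.5 mol.
(b) Mass of CaCl₂·2H₂O: 264.5 × 147 = 38,880 g.

(a) 41.0 ppm; (b) 38.9 kg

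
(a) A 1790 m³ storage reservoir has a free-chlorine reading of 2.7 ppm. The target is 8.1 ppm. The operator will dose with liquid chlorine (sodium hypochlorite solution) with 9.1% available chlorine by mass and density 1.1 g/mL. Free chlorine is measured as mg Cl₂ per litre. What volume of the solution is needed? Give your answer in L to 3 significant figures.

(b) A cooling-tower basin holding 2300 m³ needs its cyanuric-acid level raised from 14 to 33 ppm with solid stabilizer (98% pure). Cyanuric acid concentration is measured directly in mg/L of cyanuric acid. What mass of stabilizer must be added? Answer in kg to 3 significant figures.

(a) Volume: 1790 m³ = 1,790,000 L.
(a) Chlorine deficit: 8.1 − 2.7 = 5.4 ppm = 5.4 mg/L as Cl₂.
(a) Cl₂ equivalent needed: 5.4 mg/L × 1,790,000 L = 9,666,000 mg = 9666 g.
(a) Product at 9.1% available chlorine: 9666 / 0.091 = 106,200 g.
(a) Volume at density 1.1 g/mL: 106,200 g ÷ 1.1 g/mL = 96,560 mL.

(b) Volume: 2300 m³ = 2,300,000 L.
(b) CYA to add: (33 − 14) = 19 mg/L × 2,300,000 L = 43,700 g cyanuric acid.
(b) At 98% purity: 43,700 / 0.98 = 44,590 g product.

(a) 96.6 L; (b) 44.6 kg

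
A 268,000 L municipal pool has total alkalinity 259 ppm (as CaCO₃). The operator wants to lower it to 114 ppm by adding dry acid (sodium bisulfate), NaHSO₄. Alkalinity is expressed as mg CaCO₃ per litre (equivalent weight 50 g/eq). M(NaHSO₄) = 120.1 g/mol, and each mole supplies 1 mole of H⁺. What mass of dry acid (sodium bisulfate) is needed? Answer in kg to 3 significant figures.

Alkalinity to neutralize: (259 − 114) = 145 mg/L as CaCO₃ × 268,000 L = 38,860 g as CaCO₃.
Equivalents of H⁺ required: 38,860 ÷ 50 g/eq = 777.2 eq = 777.2 mol NaHSO₄.
Mass of NaHSO₄: 777.2 × 120.1 = 93,340 g.

93.3 kg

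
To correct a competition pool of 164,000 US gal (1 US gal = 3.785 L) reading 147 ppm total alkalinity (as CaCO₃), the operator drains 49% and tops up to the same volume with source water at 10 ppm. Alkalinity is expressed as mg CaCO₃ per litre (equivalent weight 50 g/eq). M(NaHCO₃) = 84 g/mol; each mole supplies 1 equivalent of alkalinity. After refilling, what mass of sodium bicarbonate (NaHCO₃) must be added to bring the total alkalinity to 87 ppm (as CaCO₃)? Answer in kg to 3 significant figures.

Volume: 164,000 US gal × 3.785 L/gal = 620,740 L.
After draining 49% and refilling: 147 × 0.51 + 10 × 0.49 = 79.87 ppm.
Deficit to target: 87 − 79.87 = 7.13 mg/L.
As CaCO₃: 7.13 mg/L × 620,740 L = 4426 g; ÷ 50 g/eq ÷ 1 = 88.52 mol NaHCO₃.
Mass: 88.52 × 84 = 7435 g.

7.44 kg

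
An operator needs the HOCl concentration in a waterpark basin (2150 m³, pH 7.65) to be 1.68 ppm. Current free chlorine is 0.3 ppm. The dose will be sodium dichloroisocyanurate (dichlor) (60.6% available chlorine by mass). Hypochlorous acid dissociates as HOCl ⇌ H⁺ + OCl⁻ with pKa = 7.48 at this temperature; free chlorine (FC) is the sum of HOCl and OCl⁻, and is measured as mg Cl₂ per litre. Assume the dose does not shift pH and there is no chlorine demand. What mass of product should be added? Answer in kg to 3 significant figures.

Volume: 2150 m³ = 2,150,000 L.
[OCl⁻]/[HOCl] = 10^(pH − pKa) = 10^(7.65 − 7.48) = 1.479; fraction as HOCl = 1/(1 + 1.479) = 0.4034.
Free chlorine required for 1.68 ppm HOCl: 1.68 / 0.4034 = 4.165 ppm.
FC to add: 4.165 − 0.3 = 3.865 mg/L as Cl₂.
Cl₂ equivalent: 3.865 mg/L × 2,150,000 L = 8310 g.
Product at 60.6% available Cl: 8310 / 0.606 = 13,710 g.

13.7 kg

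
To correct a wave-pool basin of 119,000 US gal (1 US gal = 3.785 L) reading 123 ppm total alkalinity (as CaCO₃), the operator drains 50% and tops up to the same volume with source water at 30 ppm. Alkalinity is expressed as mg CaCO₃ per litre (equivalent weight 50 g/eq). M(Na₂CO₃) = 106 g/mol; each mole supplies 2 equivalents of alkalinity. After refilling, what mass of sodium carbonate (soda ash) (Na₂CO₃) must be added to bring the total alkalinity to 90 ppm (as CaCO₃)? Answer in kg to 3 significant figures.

Volume: 119,000 US gal × 3.785 L/gal = 450,415 L.
After draining 50% and refilling: 123 × 0.50 + 30 × 0.50 = 76.5 ppm.
Deficit to target: 90 − 76.5 = 13.5 mg/L.
As CaCO₃: 13.5 mg/L × 450,415 L = 6081 g; ÷ 50 g/eq ÷ 2 = 60.81 mol Na₂CO₃.
Mass: 60.81 × 106 = 6445 g.

6.45 kg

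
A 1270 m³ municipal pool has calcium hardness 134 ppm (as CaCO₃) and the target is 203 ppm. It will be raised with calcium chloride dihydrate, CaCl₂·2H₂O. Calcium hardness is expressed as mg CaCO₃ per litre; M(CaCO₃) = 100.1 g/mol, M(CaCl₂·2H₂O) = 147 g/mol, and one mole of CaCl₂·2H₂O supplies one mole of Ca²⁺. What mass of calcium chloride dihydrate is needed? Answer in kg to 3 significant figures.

129 kg

Volume: 1270 m³ = 1,270,000 L.
Hardness to add: (203 − 134) = 69 mg/L as CaCO₃ × 1,270,000 L = 87,630 g as CaCO₃.
Moles of Ca²⁺ (1 mol Ca²⁺ ≡ 1 mol CaCO₃): 87,630 / 100.1 g/mol = 875.4 mol.
Mass of CaCl₂·2H₂O: 875.4 × 147 = 128,700 g.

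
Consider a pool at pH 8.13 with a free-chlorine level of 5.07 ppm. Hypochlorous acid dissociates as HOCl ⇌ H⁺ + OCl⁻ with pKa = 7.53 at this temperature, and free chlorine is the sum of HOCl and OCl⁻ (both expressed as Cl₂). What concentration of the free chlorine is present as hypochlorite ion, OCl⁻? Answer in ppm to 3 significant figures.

[OCl⁻]/[HOCl] = 10^(pH − pKa) = 10^(8.13 − 7.53) = 10^0.60 = 3.981.
Fraction as HOCl = 1 / (1 + 3.981) = 0.2008.
OCl⁻ = (1 − 0.2008) × 5.07 ppm = 4.052 ppm.

4.05 ppm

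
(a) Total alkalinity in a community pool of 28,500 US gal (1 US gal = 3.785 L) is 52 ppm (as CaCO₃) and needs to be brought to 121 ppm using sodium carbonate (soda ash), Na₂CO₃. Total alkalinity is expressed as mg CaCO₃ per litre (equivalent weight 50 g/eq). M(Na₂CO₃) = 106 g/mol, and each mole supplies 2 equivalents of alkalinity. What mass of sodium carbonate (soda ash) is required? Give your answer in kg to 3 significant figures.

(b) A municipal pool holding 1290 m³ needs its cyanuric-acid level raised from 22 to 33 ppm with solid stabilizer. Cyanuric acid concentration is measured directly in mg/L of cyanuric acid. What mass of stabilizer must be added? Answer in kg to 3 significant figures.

(a) Volume: 28,500 US gal × 3.785 L/gal = 107,872 L.
(a) Alkalinity to add: (121 − 52) = 69 mg/L as CaCO₃ × 107,872 L = 7443 g as CaCO₃.
(a) Equivalents: 7443 g ÷ 50 g/eq = 148.9 eq.
(a) Each mole of Na₂CO₃ supplies 2 eq, so 148.9 / 2 = 74.43 mol.
(a) Mass: 74.43 mol × 106 g/mol = 7890 g.

(b) Volume: 1290 m³ = 1,290,000 L.
(b) CYA to add: (33 − 22) = 11 mg/L × 1,290,000 L = 14,190 g cyanuric acid.

(a) 7.89 kg; (b) 14.2 kg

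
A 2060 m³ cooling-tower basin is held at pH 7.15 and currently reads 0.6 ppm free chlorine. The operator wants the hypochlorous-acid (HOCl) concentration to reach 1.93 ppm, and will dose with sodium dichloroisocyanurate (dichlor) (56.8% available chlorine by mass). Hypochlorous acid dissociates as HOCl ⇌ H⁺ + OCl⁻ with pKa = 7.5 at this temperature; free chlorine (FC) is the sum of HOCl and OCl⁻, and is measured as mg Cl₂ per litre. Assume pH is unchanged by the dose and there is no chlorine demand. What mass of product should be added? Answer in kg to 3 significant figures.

Volume: 2060 m³ = 2,060,000 L.
[OCl⁻]/[HOCl] = 10^(pH − pKa) = 10^(7.15 − 7.5) = 0.4467; fraction as HOCl = 1/(1 + 0.4467) = 0.6912.
Free chlorine required for 1.93 ppm HOCl: 1.93 / 0.6912 = 2.792 ppm.
FC to add: 2.792 − 0.6 = 2.192 mg/L as Cl₂.
Cl₂ equivalent: 2.192 mg/L × 2,060,000 L = 4516 g.
Product at 56.8% available Cl: 4516 / 0.568 = 7950 g.

7.95 kg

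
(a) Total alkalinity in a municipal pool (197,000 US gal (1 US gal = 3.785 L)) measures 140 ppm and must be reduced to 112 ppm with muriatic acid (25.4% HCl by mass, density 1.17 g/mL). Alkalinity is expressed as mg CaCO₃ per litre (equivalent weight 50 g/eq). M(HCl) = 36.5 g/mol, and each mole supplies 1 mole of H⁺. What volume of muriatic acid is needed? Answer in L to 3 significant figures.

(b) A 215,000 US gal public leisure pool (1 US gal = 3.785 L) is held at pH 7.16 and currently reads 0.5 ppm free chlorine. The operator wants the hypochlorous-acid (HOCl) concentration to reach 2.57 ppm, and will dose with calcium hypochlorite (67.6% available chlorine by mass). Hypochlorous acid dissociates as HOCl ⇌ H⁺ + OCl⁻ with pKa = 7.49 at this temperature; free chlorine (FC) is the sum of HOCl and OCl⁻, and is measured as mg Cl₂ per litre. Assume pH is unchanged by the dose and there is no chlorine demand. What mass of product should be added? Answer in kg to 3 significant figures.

(a) Volume: 197,000 US gal × 3.785 L/gal = 745,645 L.
(a) Alkalinity to neutralize: (140 − 112) = 28 mg/L as CaCO₃ × 745,645 L = 20,880 g as CaCO₃.
(a) Equivalents of H⁺ required: 20,880 ÷ 50 g/eq = 417.6 eq = 417.6 mol HCl.
(a) Mass of HCl: 417.6 × 36.5 = 15,240 g.
(a) Mass of 25.4% solution: 15,240 / 0.254 = 60,000 g.
(a) Volume: 60,000 g ÷ 1.17 g/mL = 51,290 mL.

(b) Volume: 215,000 US gal × 3.785 L/gal = 813,775 L.
(b) [OCl⁻]/[HOCl] = 10^(pH − pKa) = 10^(7.16 − 7.49) = 0.4677; fraction as HOCl = 1/(1 + 0.4677) = 0.6813.
(b) Free chlorine required for 2.57 ppm HOCl: 2.57 / 0.6813 = 3.772 ppm.
(b) FC to add: 3.772 − 0.5 = 3.272 mg/L as Cl₂.
(b) Cl₂ equivalent: 3.272 mg/L × 813,775 L = 2663 g.
(b) Product at 67.6% available Cl: 2663 / 0.676 = 3939 g.

(a) 51.3 L; (b) 3.94 kg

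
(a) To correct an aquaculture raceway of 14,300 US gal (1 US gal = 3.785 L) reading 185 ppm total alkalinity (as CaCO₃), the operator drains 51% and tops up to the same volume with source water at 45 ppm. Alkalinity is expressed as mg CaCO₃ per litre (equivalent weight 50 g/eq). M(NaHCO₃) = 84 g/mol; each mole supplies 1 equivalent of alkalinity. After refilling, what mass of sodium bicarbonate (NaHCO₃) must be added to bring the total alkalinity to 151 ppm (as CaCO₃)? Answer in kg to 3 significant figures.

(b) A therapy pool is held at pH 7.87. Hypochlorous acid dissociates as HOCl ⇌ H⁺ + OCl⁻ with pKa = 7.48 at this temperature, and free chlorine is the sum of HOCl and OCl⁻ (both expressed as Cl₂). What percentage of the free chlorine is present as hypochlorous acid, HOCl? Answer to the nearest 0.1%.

(a) 3.40 kg; (b) 28.9%

(a) Volume: 14,300 US gal × 3.785 L/gal = 54,126 L.
(a) After draining 51% and refilling: 185 × 0.49 + 45 × 0.51 = 113.6 ppm.
(a) Deficit to target: 151 − 113.6 = 37.4 mg/L.
(a) As CaCO₃: 37.4 mg/L × 54,126 L = 2024 g; ÷ 50 g/eq ÷ 1 = 40.49 mol NaHCO₃.
(a) Mass: 40.49 × 84 = 3401 g.

(b) [OCl⁻]/[HOCl] = 10^(pH − pKa) = 10^(7.87 − 7.48) = 10^0.39 = 2.455.
(b) Fraction as HOCl = 1 / (1 + 2.455) = 0.2895.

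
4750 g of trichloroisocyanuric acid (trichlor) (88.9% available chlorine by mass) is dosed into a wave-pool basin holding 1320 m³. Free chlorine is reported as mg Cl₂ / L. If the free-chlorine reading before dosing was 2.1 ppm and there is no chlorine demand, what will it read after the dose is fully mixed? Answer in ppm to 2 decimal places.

5.30 ppm

Volume: 1320 m³ = 1,320,000 L.
Available chlorine delivered: 4750 g × 0.889 = 4223 g as Cl₂.
Concentration rise: 4223 g / 1,320,000 L = 3.199 mg/L = 3.20 ppm.
Final FC: 2.1 + 3.20 = 5.30 ppm.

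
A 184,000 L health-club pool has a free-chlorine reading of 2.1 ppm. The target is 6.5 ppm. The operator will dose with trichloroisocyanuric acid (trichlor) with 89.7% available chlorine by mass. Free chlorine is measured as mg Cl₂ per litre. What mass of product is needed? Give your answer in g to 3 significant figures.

903 g

Chlorine deficit: 6.5 − 2.1 = 4.4 ppm = 4.4 mg/L as Cl₂.
Cl₂ equivalent needed: 4.4 mg/L × 184,000 L = 809,600 mg = 809.6 g.
Product at 89.7% available chlorine: 809.6 / 0.897 = 902.6 g.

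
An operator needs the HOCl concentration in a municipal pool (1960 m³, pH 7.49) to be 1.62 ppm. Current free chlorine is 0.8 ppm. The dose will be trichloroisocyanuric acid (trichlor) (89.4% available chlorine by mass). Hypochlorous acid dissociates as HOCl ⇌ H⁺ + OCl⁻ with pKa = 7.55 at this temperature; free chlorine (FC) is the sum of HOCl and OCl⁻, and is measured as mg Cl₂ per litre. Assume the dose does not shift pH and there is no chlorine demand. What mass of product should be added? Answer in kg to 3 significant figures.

Volume: 1960 m³ = 1,960,000 L.
[OCl⁻]/[HOCl] = 10^(pH − pKa) = 10^(7.49 − 7.55) = 0.871; fraction as HOCl = 1/(1 + 0.871) = 0.5345.
Free chlorine required for 1.62 ppm HOCl: 1.62 / 0.5345 = 3.031 ppm.
FC to add: 3.031 − 0.8 = 2.231 mg/L as Cl₂.
Cl₂ equivalent: 2.231 mg/L × 1,960,000 L = 4373 g.
Product at 89.4% available Cl: 4373 / 0.894 = 4891 g.

4.89 kg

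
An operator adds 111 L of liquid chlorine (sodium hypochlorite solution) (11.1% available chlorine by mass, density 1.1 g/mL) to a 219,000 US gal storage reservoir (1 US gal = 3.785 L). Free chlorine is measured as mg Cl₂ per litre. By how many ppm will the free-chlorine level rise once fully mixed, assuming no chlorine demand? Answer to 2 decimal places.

Volume: 219,000 US gal × 3.785 L/gal = 828,915 L.
Mass of solution: 111 L × 1000 mL/L × 1.1 g/mL = 122,100 g.
Available chlorine delivered: 122,100 g × 0.111 = 13,550 g as Cl₂.
Concentration rise: 13,550 g / 828,915 L = 16.35 mg/L = 16.35 ppm.

16.35 ppm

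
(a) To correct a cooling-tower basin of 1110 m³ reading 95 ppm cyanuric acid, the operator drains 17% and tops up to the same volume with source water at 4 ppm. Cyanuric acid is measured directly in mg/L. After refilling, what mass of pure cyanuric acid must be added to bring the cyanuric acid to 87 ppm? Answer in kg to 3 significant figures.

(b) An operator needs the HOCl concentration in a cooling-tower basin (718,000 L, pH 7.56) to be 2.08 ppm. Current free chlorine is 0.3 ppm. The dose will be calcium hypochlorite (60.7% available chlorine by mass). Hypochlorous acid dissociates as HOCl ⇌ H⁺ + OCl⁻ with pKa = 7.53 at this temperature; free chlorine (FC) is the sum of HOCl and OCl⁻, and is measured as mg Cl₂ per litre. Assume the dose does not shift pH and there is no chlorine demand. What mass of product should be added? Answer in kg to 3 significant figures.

(a) Volume: 1110 m³ = 1,110,000 L.
(a) After draining 17% and refilling: 95 × 0.83 + 4 × 0.17 = 79.53 ppm.
(a) Deficit to target: 87 − 79.53 = 7.47 mg/L.
(a) Mass: 7.47 mg/L × 1,110,000 L = 8292 g cyanuric acid.

(b) [OCl⁻]/[HOCl] = 10^(pH − pKa) = 10^(7.56 − 7.53) = 1.072; fraction as HOCl = 1/(1 + 1.072) = 0.4827.
(b) Free chlorine required for 2.08 ppm HOCl: 2.08 / 0.4827 = 4.309 ppm.
(b) FC to add: 4.309 − 0.3 = 4.009 mg/L as Cl₂.
(b) Cl₂ equivalent: 4.009 mg/L × 718,000 L = 2878 g.
(b) Product at 60.7% available Cl: 2878 / 0.607 = 4742 g.

(a) 8.29 kg; (b) 4.74 kg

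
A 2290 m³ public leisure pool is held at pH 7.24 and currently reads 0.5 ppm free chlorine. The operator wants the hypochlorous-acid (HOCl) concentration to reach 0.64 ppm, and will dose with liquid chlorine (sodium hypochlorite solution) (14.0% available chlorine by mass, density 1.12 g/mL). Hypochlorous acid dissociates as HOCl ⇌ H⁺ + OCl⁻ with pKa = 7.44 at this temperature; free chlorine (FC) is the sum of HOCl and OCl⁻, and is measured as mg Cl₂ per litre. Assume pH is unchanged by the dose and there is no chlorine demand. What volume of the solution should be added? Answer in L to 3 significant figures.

7.94 L

Volume: 2290 m³ = 2,290,000 L.
[OCl⁻]/[HOCl] = 10^(pH − pKa) = 10^(7.24 − 7.44) = 0.631; fraction as HOCl = 1/(1 + 0.631) = 0.6131.
Free chlorine required for 0.64 ppm HOCl: 0.64 / 0.6131 = 1.044 ppm.
FC to add: 1.044 − 0.5 = 0.5438 mg/L as Cl₂.
Cl₂ equivalent: 0.5438 mg/L × 2,290,000 L = 1245 g.
Product at 14.0% available Cl: 1245 / 0.14 = 8895 g.
Volume: 8895 g ÷ 1.12 g/mL = 7942 mL.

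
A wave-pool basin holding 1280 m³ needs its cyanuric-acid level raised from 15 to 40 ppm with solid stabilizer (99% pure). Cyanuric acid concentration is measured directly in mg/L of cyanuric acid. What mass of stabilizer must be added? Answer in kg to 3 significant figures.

32.3 kg

Volume: 1280 m³ = 1,280,000 L.
CYA to add: (40 − 15) = 25 mg/L × 1,280,000 L = 32,000 g cyanuric acid.
At 99% purity: 32,000 / 0.99 = 32,320 g product.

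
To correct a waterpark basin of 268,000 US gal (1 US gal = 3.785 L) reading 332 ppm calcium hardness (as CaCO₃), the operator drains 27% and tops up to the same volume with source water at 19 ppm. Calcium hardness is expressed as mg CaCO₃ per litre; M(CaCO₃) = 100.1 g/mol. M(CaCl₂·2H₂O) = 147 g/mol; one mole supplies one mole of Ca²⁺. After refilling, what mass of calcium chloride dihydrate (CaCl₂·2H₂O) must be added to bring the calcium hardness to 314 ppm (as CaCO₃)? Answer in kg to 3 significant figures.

99.1 kg

Volume: 268,000 US gal × 3.785 L/gal = 1,014,380 L.
After draining 27% and refilling: 332 × 0.73 + 19 × 0.27 = 247.49 ppm.
Deficit to target: 314 − 247.49 = 66.51 mg/L.
As CaCO₃: 66.51 mg/L × 1,014,380 L = 67,470 g; ÷ 100.1 = 674 mol Ca²⁺.
Mass: 674 × 147 = 99,080 g.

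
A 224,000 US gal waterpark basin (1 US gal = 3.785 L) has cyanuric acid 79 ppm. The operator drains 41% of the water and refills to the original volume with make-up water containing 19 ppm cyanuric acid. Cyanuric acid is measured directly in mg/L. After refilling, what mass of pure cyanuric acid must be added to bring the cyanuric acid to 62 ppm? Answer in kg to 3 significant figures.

6.44 kg

Volume: 224,000 US gal × 3.785 L/gal = 847,840 L.
After draining 41% and refilling: 79 × 0.59 + 19 × 0.41 = 54.4 ppm.
Deficit to target: 62 − 54.4 = 7.6 mg/L.
Mass: 7.6 mg/L × 847,840 L = 6444 g cyanuric acid.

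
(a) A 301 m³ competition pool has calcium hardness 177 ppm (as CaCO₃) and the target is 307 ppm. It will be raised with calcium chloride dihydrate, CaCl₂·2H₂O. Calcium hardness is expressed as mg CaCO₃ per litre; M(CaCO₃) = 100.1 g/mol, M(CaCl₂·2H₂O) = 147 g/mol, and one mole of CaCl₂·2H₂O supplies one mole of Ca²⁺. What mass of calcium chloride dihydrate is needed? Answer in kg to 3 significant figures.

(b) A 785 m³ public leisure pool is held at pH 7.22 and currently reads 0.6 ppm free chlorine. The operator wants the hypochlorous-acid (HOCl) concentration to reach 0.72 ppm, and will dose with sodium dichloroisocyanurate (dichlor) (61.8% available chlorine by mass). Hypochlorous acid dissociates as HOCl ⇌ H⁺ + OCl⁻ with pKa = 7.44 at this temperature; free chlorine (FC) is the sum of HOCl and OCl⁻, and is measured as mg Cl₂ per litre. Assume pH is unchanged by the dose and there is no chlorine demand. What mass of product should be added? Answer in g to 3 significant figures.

(a) Volume: 301 m³ = 301,000 L.
(a) Hardness to add: (307 − 177) = 130 mg/L as CaCO₃ × 301,000 L = 39,130 g as CaCO₃.
(a) Moles of Ca²⁺ (1 mol Ca²⁺ ≡ 1 mol CaCO₃): 39,130 / 100.1 g/mol = 390.9 mol.
(a) Mass of CaCl₂·2H₂O: 390.9 × 147 = 57,460 g.

(b) Volume: 785 m³ = 785,000 L.
(b) [OCl⁻]/[HOCl] = 10^(pH − pKa) = 10^(7.22 − 7.44) = 0.6026; fraction as HOCl = 1/(1 + 0.6026) = 0.624.
(b) Free chlorine required for 0.72 ppm HOCl: 0.72 / 0.624 = 1.154 ppm.
(b) FC to add: 1.154 − 0.6 = 0.5538 mg/L as Cl₂.
(b) Cl₂ equivalent: 0.5538 mg/L × 785,000 L = 434.8 g.
(b) Product at 61.8% available Cl: 434.8 / 0.618 = 703.5 g.

(a) 57.5 kg; (b) 704 g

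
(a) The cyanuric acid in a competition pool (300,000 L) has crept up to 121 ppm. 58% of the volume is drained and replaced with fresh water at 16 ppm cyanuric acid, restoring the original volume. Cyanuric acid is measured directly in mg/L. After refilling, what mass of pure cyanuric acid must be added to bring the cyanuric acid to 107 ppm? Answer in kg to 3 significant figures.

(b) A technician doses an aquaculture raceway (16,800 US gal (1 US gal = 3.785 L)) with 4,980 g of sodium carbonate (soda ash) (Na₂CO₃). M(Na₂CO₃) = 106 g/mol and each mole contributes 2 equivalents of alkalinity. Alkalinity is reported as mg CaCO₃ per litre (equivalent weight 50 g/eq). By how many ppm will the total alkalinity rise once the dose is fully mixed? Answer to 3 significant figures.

(a) 14.1 kg; (b) 73.9 ppm

(a) After draining 58% and refilling: 121 × 0.42 + 16 × 0.58 = 60.1 ppm.
(a) Deficit to target: 107 − 60.1 = 46.9 mg/L.
(a) Mass: 46.9 mg/L × 300,000 L = 14,070 g cyanuric acid.

(b) Volume: 16,800 US gal × 3.785 L/gal = 63,588 L.
(b) Moles of Na₂CO₃: 4,980 g ÷ 106 g/mol = 46.98 mol → 93.96 eq of alkalinity.
(b) As CaCO₃: 93.96 eq × 50 g/eq = 4698 g.
(b) Rise: 4698 g / 63,588 L × 1000 = 73.88 mg/L.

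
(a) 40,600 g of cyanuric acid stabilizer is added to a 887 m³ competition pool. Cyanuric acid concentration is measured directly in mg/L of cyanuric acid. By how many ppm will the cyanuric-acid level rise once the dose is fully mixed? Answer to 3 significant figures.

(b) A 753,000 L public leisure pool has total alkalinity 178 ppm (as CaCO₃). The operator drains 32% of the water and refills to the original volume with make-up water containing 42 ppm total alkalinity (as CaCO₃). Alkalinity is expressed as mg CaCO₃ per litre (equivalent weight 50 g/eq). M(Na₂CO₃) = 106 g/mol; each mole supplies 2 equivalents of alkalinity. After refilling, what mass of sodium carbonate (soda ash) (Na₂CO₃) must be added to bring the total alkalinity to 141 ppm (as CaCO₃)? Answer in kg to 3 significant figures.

(a) Volume: 887 m³ = 887,000 L.
(a) Rise: 40,600 g / 887,000 L × 1000 = 45.77 mg/L.

(b) After draining 32% and refilling: 178 × 0.68 + 42 × 0.32 = 134.48 ppm.
(b) Deficit to target: 141 − 134.48 = 6.52 mg/L.
(b) As CaCO₃: 6.52 mg/L × 753,000 L = 4910 g; ÷ 50 g/eq ÷ 2 = 49.1 mol Na₂CO₃.
(b) Mass: 49.1 × 106 = 5204 g.

(a) 45.8 ppm; (b) 5.20 kg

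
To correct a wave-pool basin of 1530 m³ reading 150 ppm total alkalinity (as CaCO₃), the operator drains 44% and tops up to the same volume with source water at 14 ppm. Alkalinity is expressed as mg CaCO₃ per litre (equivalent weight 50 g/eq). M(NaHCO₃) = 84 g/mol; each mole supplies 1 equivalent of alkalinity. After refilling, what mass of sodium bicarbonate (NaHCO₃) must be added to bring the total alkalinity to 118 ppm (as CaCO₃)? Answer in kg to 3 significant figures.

71.6 kg

Volume: 1530 m³ = 1,530,000 L.
After draining 44% and refilling: 150 × 0.56 + 14 × 0.44 = 90.16 ppm.
Deficit to target: 118 − 90.16 = 27.84 mg/L.
As CaCO₃: 27.84 mg/L × 1,530,000 L = 42,600 g; ÷ 50 g/eq ÷ 1 = 851.9 mol NaHCO₃.
Mass: 851.9 × 84 = 71,560 g.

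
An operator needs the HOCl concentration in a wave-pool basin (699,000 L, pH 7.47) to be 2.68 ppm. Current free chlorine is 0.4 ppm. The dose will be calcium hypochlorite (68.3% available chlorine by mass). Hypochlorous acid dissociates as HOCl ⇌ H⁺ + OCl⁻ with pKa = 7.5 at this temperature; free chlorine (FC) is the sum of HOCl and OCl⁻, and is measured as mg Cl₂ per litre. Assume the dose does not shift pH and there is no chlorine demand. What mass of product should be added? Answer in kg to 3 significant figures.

[OCl⁻]/[HOCl] = 10^(pH − pKa) = 10^(7.47 − 7.5) = 0.9333; fraction as HOCl = 1/(1 + 0.9333) = 0.5173.
Free chlorine required for 2.68 ppm HOCl: 2.68 / 0.5173 = 5.181 ppm.
FC to add: 5.181 − 0.4 = 4.781 mg/L as Cl₂.
Cl₂ equivalent: 4.781 mg/L × 699,000 L = 3342 g.
Product at 68.3% available Cl: 3342 / 0.683 = 4893 g.

4.89 kg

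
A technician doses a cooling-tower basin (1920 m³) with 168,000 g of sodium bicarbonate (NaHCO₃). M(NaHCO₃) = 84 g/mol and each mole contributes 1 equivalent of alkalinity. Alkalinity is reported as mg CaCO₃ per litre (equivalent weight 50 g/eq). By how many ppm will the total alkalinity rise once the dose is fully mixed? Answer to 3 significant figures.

52.1 ppm

Volume: 1920 m³ = 1,920,000 L.
Moles of NaHCO₃: 168,000 g ÷ 84 g/mol = 2000 mol → 2000 eq of alkalinity.
As CaCO₃: 2000 eq × 50 g/eq = 100,000 g.
Rise: 100,000 g / 1,920,000 L × 1000 = 52.08 mg/L.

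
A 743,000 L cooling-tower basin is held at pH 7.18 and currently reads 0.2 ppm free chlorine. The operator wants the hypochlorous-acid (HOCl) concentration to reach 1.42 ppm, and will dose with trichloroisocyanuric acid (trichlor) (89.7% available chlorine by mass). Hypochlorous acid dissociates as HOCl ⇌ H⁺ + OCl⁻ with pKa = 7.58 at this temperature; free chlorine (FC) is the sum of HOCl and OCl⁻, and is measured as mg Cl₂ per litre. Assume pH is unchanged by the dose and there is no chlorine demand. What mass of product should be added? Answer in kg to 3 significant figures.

1.48 kg

[OCl⁻]/[HOCl] = 10^(pH − pKa) = 10^(7.18 − 7.58) = 0.3981; fraction as HOCl = 1/(1 + 0.3981) = 0.7153.
Free chlorine required for 1.42 ppm HOCl: 1.42 / 0.7153 = 1.985 ppm.
FC to add: 1.985 − 0.2 = 1.785 mg/L as Cl₂.
Cl₂ equivalent: 1.785 mg/L × 743,000 L = 1326 g.
Product at 89.7% available Cl: 1326 / 0.897 = 1479 g.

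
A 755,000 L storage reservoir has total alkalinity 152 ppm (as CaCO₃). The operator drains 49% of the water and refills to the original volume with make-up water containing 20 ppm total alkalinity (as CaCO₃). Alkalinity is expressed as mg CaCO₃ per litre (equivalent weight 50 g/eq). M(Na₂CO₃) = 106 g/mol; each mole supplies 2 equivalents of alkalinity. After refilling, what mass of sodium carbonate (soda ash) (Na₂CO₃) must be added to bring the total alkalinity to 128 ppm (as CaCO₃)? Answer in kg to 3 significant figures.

32.6 kg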